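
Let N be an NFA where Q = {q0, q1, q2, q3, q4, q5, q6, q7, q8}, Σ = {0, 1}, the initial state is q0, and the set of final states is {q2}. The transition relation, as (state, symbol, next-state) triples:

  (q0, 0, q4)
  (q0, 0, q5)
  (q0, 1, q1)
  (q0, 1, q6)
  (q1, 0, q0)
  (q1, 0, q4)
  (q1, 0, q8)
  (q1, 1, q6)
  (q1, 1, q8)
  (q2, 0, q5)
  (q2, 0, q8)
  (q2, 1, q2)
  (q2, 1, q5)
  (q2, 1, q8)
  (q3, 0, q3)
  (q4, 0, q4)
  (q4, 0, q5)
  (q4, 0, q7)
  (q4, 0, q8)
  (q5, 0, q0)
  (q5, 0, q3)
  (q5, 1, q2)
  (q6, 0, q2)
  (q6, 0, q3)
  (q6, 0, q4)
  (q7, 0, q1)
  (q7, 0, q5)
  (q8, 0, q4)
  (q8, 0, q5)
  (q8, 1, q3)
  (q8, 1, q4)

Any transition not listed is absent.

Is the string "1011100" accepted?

Start in {q0}.
Read '1': {q0} → {q1, q6}.
Read '0': {q1, q6} → {q0, q2, q3, q4, q8}.
Read '1': {q0, q2, q3, q4, q8} → {q1, q2, q3, q4, q5, q6, q8}.
Read '1': {q1, q2, q3, q4, q5, q6, q8} → {q2, q3, q4, q5, q6, q8}.
Read '1': {q2, q3, q4, q5, q6, q8} → {q2, q3, q4, q5, q8}.
Read '0': {q2, q3, q4, q5, q8} → {q0, q3, q4, q5, q7, q8}.
Read '0': {q0, q3, q4, q5, q7, q8} → {q0, q1, q3, q4, q5, q7, q8}.
The final set {q0, q1, q3, q4, q5, q7, q8} contains no accepting state.

No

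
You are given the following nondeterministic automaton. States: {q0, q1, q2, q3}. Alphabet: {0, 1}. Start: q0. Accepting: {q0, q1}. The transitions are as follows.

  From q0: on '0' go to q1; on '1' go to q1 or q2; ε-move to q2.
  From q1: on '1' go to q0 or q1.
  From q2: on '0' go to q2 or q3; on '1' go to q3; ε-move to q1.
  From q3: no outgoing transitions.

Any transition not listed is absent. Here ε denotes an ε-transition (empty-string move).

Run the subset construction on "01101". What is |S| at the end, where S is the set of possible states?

Start: ε-closure({q0}) = {q0, q1, q2}.
Read '0': {q0, q1, q2} → {q1, q2, q3}.
Read '1': {q1, q2, q3} → {q0, q1, q2, q3}.
Read '1': {q0, q1, q2, q3} → {q0, q1, q2, q3}.
Read '0': {q0, q1, q2, q3} → {q1, q2, q3}.
Read '1': {q1, q2, q3} → {q0, q1, q2, q3}.
That set has 4 states.

4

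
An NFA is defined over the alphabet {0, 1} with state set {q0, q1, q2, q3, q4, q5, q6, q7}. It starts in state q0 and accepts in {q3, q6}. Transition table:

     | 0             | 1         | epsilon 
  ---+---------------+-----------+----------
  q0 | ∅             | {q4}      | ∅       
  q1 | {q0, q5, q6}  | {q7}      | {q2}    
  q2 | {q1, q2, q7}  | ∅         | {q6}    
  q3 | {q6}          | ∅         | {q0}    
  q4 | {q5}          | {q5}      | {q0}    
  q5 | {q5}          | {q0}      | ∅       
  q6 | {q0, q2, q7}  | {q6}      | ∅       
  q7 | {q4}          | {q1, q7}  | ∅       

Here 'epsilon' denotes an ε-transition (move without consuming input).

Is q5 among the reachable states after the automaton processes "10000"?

Start in {q0}.
Read '1': {q0} → {q0, q4}.
Read '0': {q0, q4} → {q5}.
Read '0': {q5} → {q5}.
Read '0': {q5} → {q5}.
Read '0': {q5} → {q5}.
State q5 is in {q5}.

Yes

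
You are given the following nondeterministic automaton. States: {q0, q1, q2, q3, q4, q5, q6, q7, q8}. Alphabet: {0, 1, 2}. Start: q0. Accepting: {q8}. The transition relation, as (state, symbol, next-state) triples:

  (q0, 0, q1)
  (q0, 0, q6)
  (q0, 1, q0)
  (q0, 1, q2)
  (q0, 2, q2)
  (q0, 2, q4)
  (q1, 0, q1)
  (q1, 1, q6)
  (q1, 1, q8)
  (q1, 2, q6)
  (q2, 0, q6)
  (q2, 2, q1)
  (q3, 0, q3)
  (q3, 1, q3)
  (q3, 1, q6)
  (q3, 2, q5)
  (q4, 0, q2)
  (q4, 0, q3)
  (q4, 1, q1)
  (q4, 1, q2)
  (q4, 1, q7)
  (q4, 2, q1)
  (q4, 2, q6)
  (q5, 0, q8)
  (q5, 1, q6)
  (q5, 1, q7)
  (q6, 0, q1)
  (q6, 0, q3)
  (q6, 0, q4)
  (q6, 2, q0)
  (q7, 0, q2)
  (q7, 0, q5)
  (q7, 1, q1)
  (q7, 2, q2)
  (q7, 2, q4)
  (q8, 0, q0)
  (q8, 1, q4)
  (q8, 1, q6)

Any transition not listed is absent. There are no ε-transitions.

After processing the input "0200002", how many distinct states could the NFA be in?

4

Start in {q0}.
Read '0': q0→{q1, q6}; now {q1, q6}.
Read '2': q1→{q6}, q6→{q0}; now {q0, q6}.
Read '0': q0→{q1, q6}, q6→{q1, q3, q4}; now {q1, q3, q4, q6}.
Read '0': q1→{q1}, q3→{q3}, q4→{q2, q3}, q6→{q1, q3, q4}; now {q1, q2, q3, q4}.
Read '0': q1→{q1}, q2→{q6}, q3→{q3}, q4→{q2, q3}; now {q1, q2, q3, q6}.
Read '0': q1→{q1}, q2→{q6}, q3→{q3}, q6→{q1, q3, q4}; now {q1, q3, q4, q6}.
Read '2': q1→{q6}, q3→{q5}, q4→{q1, q6}, q6→{q0}; now {q0, q1, q5, q6}.
That set has 4 states.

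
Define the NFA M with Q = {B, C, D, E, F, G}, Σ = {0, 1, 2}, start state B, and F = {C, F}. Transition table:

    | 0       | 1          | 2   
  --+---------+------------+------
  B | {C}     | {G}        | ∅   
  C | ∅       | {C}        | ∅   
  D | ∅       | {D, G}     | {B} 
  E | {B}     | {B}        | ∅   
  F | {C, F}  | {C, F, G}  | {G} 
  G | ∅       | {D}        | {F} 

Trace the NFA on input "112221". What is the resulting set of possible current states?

∅

Start in {B}.
Read '1': {B} → {G}.
Read '1': {G} → {D}.
Read '2': {D} → {B}.
Read '2': {B} → ∅.
The set is empty and remains empty for the remaining 2 symbols.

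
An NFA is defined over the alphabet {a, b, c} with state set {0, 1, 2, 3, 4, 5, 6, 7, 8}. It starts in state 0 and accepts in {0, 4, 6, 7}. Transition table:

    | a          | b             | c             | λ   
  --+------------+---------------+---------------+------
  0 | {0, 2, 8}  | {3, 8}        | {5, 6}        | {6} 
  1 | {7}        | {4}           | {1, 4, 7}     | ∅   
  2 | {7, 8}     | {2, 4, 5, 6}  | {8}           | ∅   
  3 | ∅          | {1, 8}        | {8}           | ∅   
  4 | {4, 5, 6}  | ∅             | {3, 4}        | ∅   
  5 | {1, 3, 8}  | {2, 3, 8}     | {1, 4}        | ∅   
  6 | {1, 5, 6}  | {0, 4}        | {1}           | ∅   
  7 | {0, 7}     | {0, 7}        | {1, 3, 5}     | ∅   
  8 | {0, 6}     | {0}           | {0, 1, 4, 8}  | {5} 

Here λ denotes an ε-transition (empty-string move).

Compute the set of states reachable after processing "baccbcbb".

Start: ε-closure({0}) = {0, 6}.
Read 'b': {0, 6} → {0, 3, 4, 5, 6, 8}.
Read 'a': {0, 3, 4, 5, 6, 8} → {0, 1, 2, 3, 4, 5, 6, 8}.
Read 'c': {0, 1, 2, 3, 4, 5, 6, 8} → {0, 1, 3, 4, 5, 6, 7, 8}.
Read 'c': {0, 1, 3, 4, 5, 6, 7, 8} → {0, 1, 3, 4, 5, 6, 7, 8}.
Read 'b': {0, 1, 3, 4, 5, 6, 7, 8} → {0, 1, 2, 3, 4, 5, 6, 7, 8}.
Read 'c': {0, 1, 2, 3, 4, 5, 6, 7, 8} → {0, 1, 3, 4, 5, 6, 7, 8}.
Read 'b': {0, 1, 3, 4, 5, 6, 7, 8} → {0, 1, 2, 3, 4, 5, 6, 7, 8}.
Read 'b': {0, 1, 2, 3, 4, 5, 6, 7, 8} → {0, 1, 2, 3, 4, 5, 6, 7, 8}.

{0, 1, 2, 3, 4, 5, 6, 7, 8}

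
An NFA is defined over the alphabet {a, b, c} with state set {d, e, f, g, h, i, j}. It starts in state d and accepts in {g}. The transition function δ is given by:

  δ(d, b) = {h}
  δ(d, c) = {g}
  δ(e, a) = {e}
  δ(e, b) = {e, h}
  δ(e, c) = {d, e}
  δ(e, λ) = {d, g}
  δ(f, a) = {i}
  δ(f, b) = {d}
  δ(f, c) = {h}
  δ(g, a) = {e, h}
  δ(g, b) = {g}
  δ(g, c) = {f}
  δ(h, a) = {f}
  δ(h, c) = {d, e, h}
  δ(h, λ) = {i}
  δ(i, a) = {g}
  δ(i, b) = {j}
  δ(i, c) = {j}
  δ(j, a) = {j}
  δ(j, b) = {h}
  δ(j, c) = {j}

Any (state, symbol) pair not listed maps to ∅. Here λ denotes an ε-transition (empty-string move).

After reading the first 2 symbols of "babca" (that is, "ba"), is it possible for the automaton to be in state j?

Start in {d}.
Read 'b': {d} → {h, i}.
Read 'a': {h, i} → {f, g}.
State j is not in {f, g}.

No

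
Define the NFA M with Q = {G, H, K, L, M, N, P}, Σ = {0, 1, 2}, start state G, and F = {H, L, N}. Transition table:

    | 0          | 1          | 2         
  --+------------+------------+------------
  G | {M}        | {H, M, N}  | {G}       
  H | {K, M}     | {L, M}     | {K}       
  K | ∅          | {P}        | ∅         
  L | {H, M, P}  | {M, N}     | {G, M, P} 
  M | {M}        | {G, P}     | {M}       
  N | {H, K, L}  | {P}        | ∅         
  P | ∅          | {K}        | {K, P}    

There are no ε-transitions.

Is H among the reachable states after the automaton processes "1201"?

No

Start in {G}.
Read '1': G→{H, M, N}; now {H, M, N}.
Read '2': H→{K}, M→{M}, N→∅; now {K, M}.
Read '0': K→∅, M→{M}; now {M}.
Read '1': M→{G, P}; now {G, P}.
State H is not in {G, P}.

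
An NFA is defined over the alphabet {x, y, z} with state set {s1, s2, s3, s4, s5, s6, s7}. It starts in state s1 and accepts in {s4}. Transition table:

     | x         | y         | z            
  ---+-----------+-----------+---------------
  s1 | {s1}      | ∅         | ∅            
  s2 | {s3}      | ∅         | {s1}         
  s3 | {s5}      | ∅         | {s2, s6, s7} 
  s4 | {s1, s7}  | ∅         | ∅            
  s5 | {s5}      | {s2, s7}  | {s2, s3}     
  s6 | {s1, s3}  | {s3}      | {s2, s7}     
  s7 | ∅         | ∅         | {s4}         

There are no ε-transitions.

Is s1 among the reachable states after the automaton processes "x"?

Start in {s1}.
Read 'x': s1→{s1}; now {s1}.
State s1 is in {s1}.

Yes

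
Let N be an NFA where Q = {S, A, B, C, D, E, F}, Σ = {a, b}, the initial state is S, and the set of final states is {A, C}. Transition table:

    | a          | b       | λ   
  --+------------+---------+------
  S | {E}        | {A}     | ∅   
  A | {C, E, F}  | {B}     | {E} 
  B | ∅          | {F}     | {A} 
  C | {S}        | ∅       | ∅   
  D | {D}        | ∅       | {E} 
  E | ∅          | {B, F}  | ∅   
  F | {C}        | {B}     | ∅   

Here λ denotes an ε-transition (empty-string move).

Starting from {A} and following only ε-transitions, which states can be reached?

Begin with {A}.
ε-move A → E; add E.

{A, E}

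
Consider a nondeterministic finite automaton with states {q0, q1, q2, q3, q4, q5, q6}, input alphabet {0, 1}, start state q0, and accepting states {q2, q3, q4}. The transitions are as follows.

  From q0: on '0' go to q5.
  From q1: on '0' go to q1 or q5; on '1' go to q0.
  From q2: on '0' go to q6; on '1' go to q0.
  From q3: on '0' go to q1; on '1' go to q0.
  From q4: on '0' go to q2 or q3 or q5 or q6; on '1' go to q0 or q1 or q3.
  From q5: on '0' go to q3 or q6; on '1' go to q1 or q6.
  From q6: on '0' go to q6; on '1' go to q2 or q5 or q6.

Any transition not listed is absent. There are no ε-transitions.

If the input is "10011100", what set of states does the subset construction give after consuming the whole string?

∅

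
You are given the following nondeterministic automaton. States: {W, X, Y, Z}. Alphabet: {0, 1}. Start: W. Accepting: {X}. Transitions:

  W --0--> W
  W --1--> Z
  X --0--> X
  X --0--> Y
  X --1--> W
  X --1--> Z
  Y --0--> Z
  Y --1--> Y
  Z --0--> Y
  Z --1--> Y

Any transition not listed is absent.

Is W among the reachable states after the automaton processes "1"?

No

Start in {W}.
Read '1': W→{Z}; now {Z}.
State W is not in {Z}.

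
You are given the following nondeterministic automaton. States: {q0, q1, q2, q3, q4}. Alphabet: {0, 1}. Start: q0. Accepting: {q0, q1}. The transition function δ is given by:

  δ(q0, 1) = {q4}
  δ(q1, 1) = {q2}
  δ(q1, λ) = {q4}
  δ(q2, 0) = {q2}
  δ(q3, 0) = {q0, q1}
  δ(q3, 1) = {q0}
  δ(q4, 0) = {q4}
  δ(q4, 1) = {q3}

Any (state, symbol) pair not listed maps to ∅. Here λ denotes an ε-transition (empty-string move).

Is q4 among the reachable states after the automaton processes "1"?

Start in {q0}.
Read '1': q0→{q4}; now {q4}.
State q4 is in {q4}.

Yes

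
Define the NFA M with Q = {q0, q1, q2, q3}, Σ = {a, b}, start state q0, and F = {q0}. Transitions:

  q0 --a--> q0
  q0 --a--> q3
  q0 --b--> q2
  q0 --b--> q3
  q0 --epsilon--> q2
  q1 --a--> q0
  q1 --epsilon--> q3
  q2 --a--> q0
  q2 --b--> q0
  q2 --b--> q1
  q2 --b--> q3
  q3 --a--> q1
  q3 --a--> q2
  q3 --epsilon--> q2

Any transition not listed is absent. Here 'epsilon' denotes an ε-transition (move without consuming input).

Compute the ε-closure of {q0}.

{q0, q2}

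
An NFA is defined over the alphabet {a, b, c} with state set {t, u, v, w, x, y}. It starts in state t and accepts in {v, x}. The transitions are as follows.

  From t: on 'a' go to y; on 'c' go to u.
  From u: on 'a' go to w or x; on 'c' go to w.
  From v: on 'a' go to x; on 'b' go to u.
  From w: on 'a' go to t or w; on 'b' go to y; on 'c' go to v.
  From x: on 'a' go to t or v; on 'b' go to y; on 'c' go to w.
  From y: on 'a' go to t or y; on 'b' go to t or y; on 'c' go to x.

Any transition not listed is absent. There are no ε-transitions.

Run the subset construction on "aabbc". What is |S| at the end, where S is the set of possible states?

Start in {t}.
Read 'a': t→{y}; now {y}.
Read 'a': y→{t, y}; now {t, y}.
Read 'b': t→∅, y→{t, y}; now {t, y}.
Read 'b': t→∅, y→{t, y}; now {t, y}.
Read 'c': t→{u}, y→{x}; now {u, x}.
That set has 2 states.

2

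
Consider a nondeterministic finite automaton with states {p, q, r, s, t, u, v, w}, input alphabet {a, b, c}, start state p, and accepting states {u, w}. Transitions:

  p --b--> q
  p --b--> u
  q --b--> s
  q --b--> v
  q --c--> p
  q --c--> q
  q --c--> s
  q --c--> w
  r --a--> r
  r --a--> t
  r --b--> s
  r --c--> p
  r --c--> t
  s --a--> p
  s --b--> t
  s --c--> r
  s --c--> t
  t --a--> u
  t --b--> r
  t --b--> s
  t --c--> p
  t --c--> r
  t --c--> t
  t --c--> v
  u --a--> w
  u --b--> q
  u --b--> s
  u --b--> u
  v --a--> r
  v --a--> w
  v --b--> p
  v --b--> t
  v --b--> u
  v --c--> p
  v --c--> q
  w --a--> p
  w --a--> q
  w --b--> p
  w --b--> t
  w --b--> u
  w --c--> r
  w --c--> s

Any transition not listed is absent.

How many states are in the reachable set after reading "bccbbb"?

Start in {p}.
Read 'b': p→{q, u}; now {q, u}.
Read 'c': q→{p, q, s, w}, u→∅; now {p, q, s, w}.
Read 'c': p→∅, q→{p, q, s, w}, s→{r, t}, w→{r, s}; now {p, q, r, s, t, w}.
Read 'b': p→{q, u}, q→{s, v}, r→{s}, s→{t}, t→{r, s}, w→{p, t, u}; now {p, q, r, s, t, u, v}.
Read 'b': p→{q, u}, q→{s, v}, r→{s}, s→{t}, t→{r, s}, u→{q, s, u}, v→{p, t, u}; now {p, q, r, s, t, u, v}.
Read 'b': p→{q, u}, q→{s, v}, r→{s}, s→{t}, t→{r, s}, u→{q, s, u}, v→{p, t, u}; now {p, q, r, s, t, u, v}.
That set has 7 states.

7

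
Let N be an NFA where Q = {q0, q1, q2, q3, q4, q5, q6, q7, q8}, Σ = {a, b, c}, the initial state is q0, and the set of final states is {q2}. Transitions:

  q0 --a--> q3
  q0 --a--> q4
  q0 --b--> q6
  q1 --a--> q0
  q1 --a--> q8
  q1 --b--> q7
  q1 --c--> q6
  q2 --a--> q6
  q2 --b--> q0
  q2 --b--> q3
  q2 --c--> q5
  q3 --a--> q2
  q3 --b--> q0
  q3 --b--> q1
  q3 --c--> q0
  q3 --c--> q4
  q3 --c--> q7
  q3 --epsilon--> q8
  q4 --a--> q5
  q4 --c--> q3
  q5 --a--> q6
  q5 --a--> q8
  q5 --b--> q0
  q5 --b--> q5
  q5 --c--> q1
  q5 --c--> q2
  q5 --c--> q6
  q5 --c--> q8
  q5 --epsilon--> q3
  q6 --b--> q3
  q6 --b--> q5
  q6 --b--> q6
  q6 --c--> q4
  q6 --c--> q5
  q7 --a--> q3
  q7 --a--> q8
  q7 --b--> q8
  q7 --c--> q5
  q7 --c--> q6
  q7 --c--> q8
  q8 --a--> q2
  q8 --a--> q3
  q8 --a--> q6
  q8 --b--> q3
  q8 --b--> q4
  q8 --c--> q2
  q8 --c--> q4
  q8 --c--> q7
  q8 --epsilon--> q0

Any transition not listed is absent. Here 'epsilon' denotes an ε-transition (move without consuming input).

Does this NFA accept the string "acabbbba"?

Yes

Start in {q0}.
Read 'a': {q0} → {q0, q3, q4, q8}.
Read 'c': {q0, q3, q4, q8} → {q0, q2, q3, q4, q7, q8}.
Read 'a': {q0, q2, q3, q4, q7, q8} → {q0, q2, q3, q4, q5, q6, q8}.
Read 'b': {q0, q2, q3, q4, q5, q6, q8} → {q0, q1, q3, q4, q5, q6, q8}.
Read 'b': {q0, q1, q3, q4, q5, q6, q8} → {q0, q1, q3, q4, q5, q6, q7, q8}.
Read 'b': {q0, q1, q3, q4, q5, q6, q7, q8} → {q0, q1, q3, q4, q5, q6, q7, q8}.
Read 'b': {q0, q1, q3, q4, q5, q6, q7, q8} → {q0, q1, q3, q4, q5, q6, q7, q8}.
Read 'a': {q0, q1, q3, q4, q5, q6, q7, q8} → {q0, q2, q3, q4, q5, q6, q8}.
The final set {q0, q2, q3, q4, q5, q6, q8} contains the accepting state q2.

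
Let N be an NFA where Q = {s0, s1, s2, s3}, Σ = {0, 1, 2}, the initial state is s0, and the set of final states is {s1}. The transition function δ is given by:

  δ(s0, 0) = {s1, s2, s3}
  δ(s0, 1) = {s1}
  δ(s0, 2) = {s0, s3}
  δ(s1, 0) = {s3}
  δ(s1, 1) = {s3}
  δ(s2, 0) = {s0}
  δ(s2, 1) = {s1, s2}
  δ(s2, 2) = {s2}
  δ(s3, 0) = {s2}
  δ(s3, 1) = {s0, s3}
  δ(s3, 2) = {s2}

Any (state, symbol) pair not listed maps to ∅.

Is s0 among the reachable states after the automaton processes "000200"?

Yes

Start in {s0}.
Read '0': {s0} → {s1, s2, s3}.
Read '0': {s1, s2, s3} → {s0, s2, s3}.
Read '0': {s0, s2, s3} → {s0, s1, s2, s3}.
Read '2': {s0, s1, s2, s3} → {s0, s2, s3}.
Read '0': {s0, s2, s3} → {s0, s1, s2, s3}.
Read '0': {s0, s1, s2, s3} → {s0, s1, s2, s3}.
State s0 is in {s0, s1, s2, s3}.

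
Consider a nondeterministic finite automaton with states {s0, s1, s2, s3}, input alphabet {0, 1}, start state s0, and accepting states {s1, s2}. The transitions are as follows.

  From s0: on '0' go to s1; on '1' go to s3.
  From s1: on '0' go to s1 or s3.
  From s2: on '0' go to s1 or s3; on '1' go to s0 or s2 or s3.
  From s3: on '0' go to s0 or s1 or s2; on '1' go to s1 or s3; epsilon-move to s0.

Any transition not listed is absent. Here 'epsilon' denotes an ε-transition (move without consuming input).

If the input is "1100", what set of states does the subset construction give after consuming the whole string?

Start in {s0}.
Read '1': s0→{s3}; union {s3}; ε-closure = {s0, s3}.
Read '1': s0→{s3}, s3→{s1, s3}; union {s1, s3}; ε-closure = {s0, s1, s3}.
Read '0': s0→{s1}, s1→{s1, s3}, s3→{s0, s1, s2}; now {s0, s1, s2, s3}.
Read '0': s0→{s1}, s1→{s1, s3}, s2→{s1, s3}, s3→{s0, s1, s2}; now {s0, s1, s2, s3}.

{s0, s1, s2, s3}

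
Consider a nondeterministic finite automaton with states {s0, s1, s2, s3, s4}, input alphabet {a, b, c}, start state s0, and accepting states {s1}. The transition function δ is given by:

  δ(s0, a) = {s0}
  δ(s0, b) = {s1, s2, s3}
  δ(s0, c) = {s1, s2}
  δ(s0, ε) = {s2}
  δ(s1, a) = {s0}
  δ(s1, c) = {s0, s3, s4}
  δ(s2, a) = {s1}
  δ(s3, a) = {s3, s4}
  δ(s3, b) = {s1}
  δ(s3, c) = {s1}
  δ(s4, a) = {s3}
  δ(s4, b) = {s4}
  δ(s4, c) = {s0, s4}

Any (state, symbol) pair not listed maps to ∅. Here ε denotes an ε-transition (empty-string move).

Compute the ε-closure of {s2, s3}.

{s2, s3}

Begin with {s2, s3}.
No ε-moves leave this set, so the closure equals the set itself.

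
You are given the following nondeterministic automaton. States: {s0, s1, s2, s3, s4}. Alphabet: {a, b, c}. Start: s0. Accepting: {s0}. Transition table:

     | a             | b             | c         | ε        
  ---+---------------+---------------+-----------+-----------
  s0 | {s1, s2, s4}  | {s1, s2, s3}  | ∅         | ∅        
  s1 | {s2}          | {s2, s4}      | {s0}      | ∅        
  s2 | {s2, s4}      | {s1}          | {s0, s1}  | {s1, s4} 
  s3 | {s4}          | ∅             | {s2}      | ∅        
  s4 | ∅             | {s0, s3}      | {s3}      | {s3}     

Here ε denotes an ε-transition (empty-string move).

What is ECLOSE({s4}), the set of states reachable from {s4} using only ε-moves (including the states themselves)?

Begin with {s4}.
ε-move s4 → s3; add s3.

{s3, s4}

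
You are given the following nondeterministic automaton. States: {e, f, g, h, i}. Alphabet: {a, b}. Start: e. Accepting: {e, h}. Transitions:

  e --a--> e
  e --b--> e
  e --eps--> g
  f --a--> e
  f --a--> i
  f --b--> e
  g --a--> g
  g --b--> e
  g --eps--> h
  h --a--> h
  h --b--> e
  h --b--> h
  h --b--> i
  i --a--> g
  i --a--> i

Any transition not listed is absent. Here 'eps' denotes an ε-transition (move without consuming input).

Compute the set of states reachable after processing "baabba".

Start: ε-closure({e}) = {e, g, h}.
Read 'b': e→{e}, g→{e}, h→{e, h, i}; union {e, h, i}; ε-closure = {e, g, h, i}.
Read 'a': e→{e}, g→{g}, h→{h}, i→{g, i}; now {e, g, h, i}.
Read 'a': e→{e}, g→{g}, h→{h}, i→{g, i}; now {e, g, h, i}.
Read 'b': e→{e}, g→{e}, h→{e, h, i}, i→∅; union {e, h, i}; ε-closure = {e, g, h, i}.
Read 'b': e→{e}, g→{e}, h→{e, h, i}, i→∅; union {e, h, i}; ε-closure = {e, g, h, i}.
Read 'a': e→{e}, g→{g}, h→{h}, i→{g, i}; now {e, g, h, i}.

{e, g, h, i}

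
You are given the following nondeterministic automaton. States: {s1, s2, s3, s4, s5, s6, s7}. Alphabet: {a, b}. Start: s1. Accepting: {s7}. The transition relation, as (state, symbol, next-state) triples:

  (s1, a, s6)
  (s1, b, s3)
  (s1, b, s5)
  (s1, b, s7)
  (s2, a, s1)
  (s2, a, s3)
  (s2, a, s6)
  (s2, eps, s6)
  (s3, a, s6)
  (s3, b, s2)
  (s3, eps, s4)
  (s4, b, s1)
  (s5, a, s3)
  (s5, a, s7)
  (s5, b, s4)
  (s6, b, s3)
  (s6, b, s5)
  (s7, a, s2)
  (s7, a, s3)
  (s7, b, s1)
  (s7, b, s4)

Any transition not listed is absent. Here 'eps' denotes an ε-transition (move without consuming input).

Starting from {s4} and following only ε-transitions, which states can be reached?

Begin with {s4}.
No ε-moves leave this set, so the closure equals the set itself.

{s4}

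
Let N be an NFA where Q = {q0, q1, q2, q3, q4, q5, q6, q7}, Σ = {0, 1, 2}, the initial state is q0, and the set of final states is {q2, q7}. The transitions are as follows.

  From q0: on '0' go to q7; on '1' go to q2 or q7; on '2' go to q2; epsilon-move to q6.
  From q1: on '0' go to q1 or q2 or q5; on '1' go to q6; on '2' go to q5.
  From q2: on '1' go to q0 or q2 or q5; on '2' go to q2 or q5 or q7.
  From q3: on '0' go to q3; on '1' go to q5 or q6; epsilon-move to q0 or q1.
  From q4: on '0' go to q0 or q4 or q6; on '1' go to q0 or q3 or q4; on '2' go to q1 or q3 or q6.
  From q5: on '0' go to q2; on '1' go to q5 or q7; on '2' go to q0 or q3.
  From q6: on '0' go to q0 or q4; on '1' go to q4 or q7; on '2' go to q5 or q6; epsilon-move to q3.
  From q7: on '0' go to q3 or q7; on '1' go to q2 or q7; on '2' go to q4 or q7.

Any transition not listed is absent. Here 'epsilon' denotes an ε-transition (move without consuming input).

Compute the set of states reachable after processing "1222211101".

Start: ε-closure({q0}) = {q0, q1, q3, q6}.
Read '1': q0→{q2, q7}, q1→{q6}, q3→{q5, q6}, q6→{q4, q7}; union {q2, q4, q5, q6, q7}; ε-closure = {q0, q1, q2, q3, q4, q5, q6, q7}.
Read '2': q0→{q2}, q1→{q5}, q2→{q2, q5, q7}, q3→∅, q4→{q1, q3, q6}, q5→{q0, q3}, q6→{q5, q6}, q7→{q4, q7}; now {q0, q1, q2, q3, q4, q5, q6, q7}.
Read '2': q0→{q2}, q1→{q5}, q2→{q2, q5, q7}, q3→∅, q4→{q1, q3, q6}, q5→{q0, q3}, q6→{q5, q6}, q7→{q4, q7}; now {q0, q1, q2, q3, q4, q5, q6, q7}.
Read '2': q0→{q2}, q1→{q5}, q2→{q2, q5, q7}, q3→∅, q4→{q1, q3, q6}, q5→{q0, q3}, q6→{q5, q6}, q7→{q4, q7}; now {q0, q1, q2, q3, q4, q5, q6, q7}.
Read '2': q0→{q2}, q1→{q5}, q2→{q2, q5, q7}, q3→∅, q4→{q1, q3, q6}, q5→{q0, q3}, q6→{q5, q6}, q7→{q4, q7}; now {q0, q1, q2, q3, q4, q5, q6, q7}.
Read '1': q0→{q2, q7}, q1→{q6}, q2→{q0, q2, q5}, q3→{q5, q6}, q4→{q0, q3, q4}, q5→{q5, q7}, q6→{q4, q7}, q7→{q2, q7}; union {q0, q2, q3, q4, q5, q6, q7}; ε-closure = {q0, q1, q2, q3, q4, q5, q6, q7}.
Read '1': q0→{q2, q7}, q1→{q6}, q2→{q0, q2, q5}, q3→{q5, q6}, q4→{q0, q3, q4}, q5→{q5, q7}, q6→{q4, q7}, q7→{q2, q7}; union {q0, q2, q3, q4, q5, q6, q7}; ε-closure = {q0, q1, q2, q3, q4, q5, q6, q7}.
Read '1': q0→{q2, q7}, q1→{q6}, q2→{q0, q2, q5}, q3→{q5, q6}, q4→{q0, q3, q4}, q5→{q5, q7}, q6→{q4, q7}, q7→{q2, q7}; union {q0, q2, q3, q4, q5, q6, q7}; ε-closure = {q0, q1, q2, q3, q4, q5, q6, q7}.
Read '0': q0→{q7}, q1→{q1, q2, q5}, q2→∅, q3→{q3}, q4→{q0, q4, q6}, q5→{q2}, q6→{q0, q4}, q7→{q3, q7}; now {q0, q1, q2, q3, q4, q5, q6, q7}.
Read '1': q0→{q2, q7}, q1→{q6}, q2→{q0, q2, q5}, q3→{q5, q6}, q4→{q0, q3, q4}, q5→{q5, q7}, q6→{q4, q7}, q7→{q2, q7}; union {q0, q2, q3, q4, q5, q6, q7}; ε-closure = {q0, q1, q2, q3, q4, q5, q6, q7}.

{q0, q1, q2, q3, q4, q5, q6, q7}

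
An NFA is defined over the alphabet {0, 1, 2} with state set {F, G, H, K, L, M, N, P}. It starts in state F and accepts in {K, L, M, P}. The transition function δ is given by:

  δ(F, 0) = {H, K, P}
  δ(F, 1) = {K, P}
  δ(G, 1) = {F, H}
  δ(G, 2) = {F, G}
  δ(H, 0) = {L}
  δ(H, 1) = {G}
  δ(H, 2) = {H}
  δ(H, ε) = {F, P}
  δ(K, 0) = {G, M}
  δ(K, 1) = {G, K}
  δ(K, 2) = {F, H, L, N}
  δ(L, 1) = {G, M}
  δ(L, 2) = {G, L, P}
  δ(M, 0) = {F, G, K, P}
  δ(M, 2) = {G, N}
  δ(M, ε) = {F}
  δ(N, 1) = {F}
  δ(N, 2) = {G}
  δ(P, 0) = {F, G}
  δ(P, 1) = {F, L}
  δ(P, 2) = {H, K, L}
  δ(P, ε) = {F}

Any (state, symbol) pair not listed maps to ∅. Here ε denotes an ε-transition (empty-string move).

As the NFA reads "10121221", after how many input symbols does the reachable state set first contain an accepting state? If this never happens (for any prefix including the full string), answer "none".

Start in {F}.
Read '1': {F} → {F, K, P}.
None of the earlier sets intersect F, but {F, K, P} does.

1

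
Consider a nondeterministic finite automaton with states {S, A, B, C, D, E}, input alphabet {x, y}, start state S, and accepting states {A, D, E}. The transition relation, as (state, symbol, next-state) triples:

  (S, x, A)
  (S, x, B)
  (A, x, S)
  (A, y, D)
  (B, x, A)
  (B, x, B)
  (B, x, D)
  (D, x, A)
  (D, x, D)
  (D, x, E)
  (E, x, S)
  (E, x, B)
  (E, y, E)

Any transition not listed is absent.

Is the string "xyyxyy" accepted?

No

Start in {S}.
Read 'x': S→{A, B}; now {A, B}.
Read 'y': A→{D}, B→∅; now {D}.
Read 'y': D→∅; now ∅.
The set is empty and remains empty for the remaining 3 symbols.
The final set ∅ contains no accepting state.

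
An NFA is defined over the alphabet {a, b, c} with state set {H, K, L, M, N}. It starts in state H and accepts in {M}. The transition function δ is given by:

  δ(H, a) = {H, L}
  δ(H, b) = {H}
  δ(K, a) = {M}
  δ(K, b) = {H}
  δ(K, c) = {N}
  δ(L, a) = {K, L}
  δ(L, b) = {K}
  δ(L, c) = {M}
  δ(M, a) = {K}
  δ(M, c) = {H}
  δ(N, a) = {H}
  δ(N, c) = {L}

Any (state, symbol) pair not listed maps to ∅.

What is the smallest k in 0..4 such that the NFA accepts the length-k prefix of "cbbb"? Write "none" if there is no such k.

none

Start in {H}.
Read 'c': {H} → ∅.
The set is empty and remains empty for the remaining 3 symbols.
No reachable set along the way intersects F.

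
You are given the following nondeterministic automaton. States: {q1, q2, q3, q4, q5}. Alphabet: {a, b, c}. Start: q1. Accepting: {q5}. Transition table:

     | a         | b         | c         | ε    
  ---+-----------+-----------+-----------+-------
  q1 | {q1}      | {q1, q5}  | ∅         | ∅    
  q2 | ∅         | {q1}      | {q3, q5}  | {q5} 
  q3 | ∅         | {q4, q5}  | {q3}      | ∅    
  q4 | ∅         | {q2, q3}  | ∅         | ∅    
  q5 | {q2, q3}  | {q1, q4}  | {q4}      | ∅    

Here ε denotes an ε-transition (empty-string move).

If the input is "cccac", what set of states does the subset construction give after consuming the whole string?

∅

Start in {q1}.
Read 'c': q1→∅; now ∅.
The set is empty and remains empty for the remaining 4 symbols.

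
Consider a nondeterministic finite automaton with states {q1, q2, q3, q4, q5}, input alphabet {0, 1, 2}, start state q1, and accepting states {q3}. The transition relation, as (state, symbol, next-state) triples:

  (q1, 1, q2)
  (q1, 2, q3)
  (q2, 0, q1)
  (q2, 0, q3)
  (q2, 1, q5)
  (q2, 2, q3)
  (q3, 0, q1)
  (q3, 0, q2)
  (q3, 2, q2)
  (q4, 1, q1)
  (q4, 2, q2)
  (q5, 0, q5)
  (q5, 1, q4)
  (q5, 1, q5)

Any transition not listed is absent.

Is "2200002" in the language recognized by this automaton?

Start in {q1}.
Read '2': q1→{q3}; now {q3}.
Read '2': q3→{q2}; now {q2}.
Read '0': q2→{q1, q3}; now {q1, q3}.
Read '0': q1→∅, q3→{q1, q2}; now {q1, q2}.
Read '0': q1→∅, q2→{q1, q3}; now {q1, q3}.
Read '0': q1→∅, q3→{q1, q2}; now {q1, q2}.
Read '2': q1→{q3}, q2→{q3}; now {q3}.
The final set {q3} contains the accepting state q3.

Yes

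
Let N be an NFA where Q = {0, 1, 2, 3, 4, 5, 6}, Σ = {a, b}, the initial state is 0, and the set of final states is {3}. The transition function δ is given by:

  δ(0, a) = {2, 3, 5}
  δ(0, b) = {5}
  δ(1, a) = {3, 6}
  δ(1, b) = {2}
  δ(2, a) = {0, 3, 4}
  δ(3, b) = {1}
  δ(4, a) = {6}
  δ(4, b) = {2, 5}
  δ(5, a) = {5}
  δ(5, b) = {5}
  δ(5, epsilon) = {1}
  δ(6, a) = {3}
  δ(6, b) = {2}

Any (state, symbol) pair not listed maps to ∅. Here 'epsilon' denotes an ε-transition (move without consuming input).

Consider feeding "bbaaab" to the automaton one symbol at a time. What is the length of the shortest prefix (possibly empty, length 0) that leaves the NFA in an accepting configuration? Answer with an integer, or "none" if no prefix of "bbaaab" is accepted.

3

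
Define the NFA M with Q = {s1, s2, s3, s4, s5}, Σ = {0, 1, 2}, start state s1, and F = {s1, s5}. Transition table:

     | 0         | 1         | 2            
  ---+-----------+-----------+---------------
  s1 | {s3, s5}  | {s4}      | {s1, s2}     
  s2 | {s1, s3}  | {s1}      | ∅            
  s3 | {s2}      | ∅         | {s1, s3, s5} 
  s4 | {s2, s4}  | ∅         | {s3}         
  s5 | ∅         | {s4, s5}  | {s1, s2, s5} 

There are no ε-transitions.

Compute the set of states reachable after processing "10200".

Start in {s1}.
Read '1': s1→{s4}; now {s4}.
Read '0': s4→{s2, s4}; now {s2, s4}.
Read '2': s2→∅, s4→{s3}; now {s3}.
Read '0': s3→{s2}; now {s2}.
Read '0': s2→{s1, s3}; now {s1, s3}.

{s1, s3}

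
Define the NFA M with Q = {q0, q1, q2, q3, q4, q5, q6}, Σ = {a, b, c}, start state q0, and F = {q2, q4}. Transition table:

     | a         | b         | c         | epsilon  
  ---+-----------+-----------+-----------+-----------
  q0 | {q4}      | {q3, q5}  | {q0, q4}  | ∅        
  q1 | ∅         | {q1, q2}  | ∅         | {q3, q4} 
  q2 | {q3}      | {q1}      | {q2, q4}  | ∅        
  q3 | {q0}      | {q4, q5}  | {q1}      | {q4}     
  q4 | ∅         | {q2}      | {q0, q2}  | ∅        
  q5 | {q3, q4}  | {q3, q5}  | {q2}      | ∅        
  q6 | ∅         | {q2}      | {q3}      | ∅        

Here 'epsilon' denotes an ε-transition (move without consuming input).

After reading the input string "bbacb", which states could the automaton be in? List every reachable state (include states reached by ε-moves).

Start in {q0}.
Read 'b': {q0} → {q3, q4, q5}.
Read 'b': {q3, q4, q5} → {q2, q3, q4, q5}.
Read 'a': {q2, q3, q4, q5} → {q0, q3, q4}.
Read 'c': {q0, q3, q4} → {q0, q1, q2, q3, q4}.
Read 'b': {q0, q1, q2, q3, q4} → {q1, q2, q3, q4, q5}.

{q1, q2, q3, q4, q5}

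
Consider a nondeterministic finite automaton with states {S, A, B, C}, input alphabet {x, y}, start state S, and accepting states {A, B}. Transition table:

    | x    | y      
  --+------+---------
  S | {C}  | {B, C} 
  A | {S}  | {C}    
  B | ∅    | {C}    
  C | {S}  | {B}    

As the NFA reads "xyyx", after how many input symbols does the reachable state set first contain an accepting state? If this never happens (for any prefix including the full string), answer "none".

2

Start in {S}.
Read 'x': {S} → {C}.
Read 'y': {C} → {B}.
None of the earlier sets intersect F, but {B} does.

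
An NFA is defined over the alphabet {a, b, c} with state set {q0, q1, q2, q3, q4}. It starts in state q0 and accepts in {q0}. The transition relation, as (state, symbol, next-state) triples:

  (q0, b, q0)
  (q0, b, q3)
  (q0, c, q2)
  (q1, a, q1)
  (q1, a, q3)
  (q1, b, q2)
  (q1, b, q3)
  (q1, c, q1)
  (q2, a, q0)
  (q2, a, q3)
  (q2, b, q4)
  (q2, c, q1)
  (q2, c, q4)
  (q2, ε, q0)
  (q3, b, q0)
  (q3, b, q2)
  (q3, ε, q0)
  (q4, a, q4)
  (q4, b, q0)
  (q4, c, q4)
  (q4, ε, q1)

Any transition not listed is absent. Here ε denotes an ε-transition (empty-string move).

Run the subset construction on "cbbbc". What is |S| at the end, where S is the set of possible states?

Start in {q0}.
Read 'c': q0→{q2}; union {q2}; ε-closure = {q0, q2}.
Read 'b': q0→{q0, q3}, q2→{q4}; union {q0, q3, q4}; ε-closure = {q0, q1, q3, q4}.
Read 'b': q0→{q0, q3}, q1→{q2, q3}, q3→{q0, q2}, q4→{q0}; now {q0, q2, q3}.
Read 'b': q0→{q0, q3}, q2→{q4}, q3→{q0, q2}; union {q0, q2, q3, q4}; ε-closure = {q0, q1, q2, q3, q4}.
Read 'c': q0→{q2}, q1→{q1}, q2→{q1, q4}, q3→∅, q4→{q4}; union {q1, q2, q4}; ε-closure = {q0, q1, q2, q4}.
That set has 4 states.

4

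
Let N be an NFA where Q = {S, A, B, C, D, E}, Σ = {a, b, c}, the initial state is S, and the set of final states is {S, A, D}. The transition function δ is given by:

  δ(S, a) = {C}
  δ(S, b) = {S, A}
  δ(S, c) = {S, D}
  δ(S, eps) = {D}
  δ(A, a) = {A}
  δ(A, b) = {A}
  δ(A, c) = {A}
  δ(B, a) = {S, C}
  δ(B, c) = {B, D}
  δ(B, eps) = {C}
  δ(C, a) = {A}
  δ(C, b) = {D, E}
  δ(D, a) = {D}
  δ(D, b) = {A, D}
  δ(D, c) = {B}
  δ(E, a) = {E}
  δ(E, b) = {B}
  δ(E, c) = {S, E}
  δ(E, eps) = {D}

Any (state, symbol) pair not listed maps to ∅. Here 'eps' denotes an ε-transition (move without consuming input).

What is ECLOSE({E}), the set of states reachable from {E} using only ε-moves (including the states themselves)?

Begin with {E}.
ε-move E → D; add D.

{D, E}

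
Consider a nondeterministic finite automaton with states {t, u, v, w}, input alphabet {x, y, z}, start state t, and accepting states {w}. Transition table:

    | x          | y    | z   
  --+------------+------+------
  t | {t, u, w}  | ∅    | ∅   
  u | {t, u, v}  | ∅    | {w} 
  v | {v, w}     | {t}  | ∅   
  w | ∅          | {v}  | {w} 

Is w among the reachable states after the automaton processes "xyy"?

Start in {t}.
Read 'x': t→{t, u, w}; now {t, u, w}.
Read 'y': t→∅, u→∅, w→{v}; now {v}.
Read 'y': v→{t}; now {t}.
State w is not in {t}.

No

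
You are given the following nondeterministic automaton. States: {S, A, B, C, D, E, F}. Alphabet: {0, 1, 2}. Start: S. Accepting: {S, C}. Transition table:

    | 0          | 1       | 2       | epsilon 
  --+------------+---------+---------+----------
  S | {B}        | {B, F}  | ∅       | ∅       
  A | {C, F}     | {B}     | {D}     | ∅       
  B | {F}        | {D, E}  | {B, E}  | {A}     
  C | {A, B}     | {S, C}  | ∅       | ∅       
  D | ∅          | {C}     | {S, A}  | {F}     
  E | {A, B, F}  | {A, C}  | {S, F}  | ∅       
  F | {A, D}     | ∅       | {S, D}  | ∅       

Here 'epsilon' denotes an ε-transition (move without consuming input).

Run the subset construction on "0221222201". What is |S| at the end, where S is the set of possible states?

7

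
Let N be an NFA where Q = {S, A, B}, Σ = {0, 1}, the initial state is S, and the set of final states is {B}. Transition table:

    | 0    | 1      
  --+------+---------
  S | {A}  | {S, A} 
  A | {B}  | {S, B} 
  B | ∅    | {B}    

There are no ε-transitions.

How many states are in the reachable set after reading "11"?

3

Start in {S}.
Read '1': {S} → {S, A}.
Read '1': {S, A} → {S, A, B}.
That set has 3 states.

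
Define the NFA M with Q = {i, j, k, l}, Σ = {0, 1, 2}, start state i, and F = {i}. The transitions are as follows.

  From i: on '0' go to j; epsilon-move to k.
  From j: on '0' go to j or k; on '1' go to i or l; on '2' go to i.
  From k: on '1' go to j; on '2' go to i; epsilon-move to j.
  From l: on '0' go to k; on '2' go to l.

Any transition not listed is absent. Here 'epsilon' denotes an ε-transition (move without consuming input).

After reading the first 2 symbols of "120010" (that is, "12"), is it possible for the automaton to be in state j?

Yes

Start: ε-closure({i}) = {i, j, k}.
Read '1': i→∅, j→{i, l}, k→{j}; union {i, j, l}; ε-closure = {i, j, k, l}.
Read '2': i→∅, j→{i}, k→{i}, l→{l}; union {i, l}; ε-closure = {i, j, k, l}.
State j is in {i, j, k, l}.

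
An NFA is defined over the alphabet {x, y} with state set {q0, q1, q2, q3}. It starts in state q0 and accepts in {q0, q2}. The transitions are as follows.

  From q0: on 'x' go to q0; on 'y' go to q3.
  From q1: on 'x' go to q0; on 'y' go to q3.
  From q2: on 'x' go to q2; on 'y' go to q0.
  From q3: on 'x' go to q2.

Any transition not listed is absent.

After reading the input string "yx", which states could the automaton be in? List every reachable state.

Start in {q0}.
Read 'y': {q0} → {q3}.
Read 'x': {q3} → {q2}.

{q2}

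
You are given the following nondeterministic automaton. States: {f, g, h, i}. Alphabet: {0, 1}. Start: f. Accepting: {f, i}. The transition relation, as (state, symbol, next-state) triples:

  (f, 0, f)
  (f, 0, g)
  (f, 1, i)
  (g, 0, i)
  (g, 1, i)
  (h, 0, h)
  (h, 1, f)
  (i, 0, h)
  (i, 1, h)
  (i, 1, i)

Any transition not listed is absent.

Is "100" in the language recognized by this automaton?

No

Start in {f}.
Read '1': {f} → {i}.
Read '0': {i} → {h}.
Read '0': {h} → {h}.
The final set {h} contains no accepting state.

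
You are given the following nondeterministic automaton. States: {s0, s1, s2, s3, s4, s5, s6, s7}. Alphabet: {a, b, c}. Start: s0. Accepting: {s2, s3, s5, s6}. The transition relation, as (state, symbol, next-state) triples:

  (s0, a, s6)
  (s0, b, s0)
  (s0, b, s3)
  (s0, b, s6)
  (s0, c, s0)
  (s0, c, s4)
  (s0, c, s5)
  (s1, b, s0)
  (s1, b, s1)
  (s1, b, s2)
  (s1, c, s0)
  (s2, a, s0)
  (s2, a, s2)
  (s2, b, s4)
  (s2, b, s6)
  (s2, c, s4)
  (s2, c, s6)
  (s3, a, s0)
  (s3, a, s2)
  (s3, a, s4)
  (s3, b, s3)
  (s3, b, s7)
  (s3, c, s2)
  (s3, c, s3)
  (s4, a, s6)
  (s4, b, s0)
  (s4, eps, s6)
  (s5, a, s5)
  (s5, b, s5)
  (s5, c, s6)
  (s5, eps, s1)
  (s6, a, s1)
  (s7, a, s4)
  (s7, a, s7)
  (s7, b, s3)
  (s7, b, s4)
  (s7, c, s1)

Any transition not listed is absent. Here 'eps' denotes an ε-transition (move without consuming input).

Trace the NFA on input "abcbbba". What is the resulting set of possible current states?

∅

Start in {s0}.
Read 'a': {s0} → {s6}.
Read 'b': {s6} → ∅.
The set is empty and remains empty for the remaining 5 symbols.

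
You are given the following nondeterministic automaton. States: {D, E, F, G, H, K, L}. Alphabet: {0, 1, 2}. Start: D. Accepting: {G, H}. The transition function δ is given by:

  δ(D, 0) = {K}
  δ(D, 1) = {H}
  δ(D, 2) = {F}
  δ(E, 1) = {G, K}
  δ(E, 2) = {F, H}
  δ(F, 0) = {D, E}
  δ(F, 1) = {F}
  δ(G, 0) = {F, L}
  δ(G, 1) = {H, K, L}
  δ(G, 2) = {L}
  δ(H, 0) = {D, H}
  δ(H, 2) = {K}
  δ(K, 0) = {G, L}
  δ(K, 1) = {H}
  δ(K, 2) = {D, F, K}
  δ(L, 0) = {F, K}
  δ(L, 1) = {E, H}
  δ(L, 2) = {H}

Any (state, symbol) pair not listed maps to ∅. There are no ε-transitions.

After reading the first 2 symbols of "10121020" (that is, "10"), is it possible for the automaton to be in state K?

No

Start in {D}.
Read '1': {D} → {H}.
Read '0': {H} → {D, H}.
State K is not in {D, H}.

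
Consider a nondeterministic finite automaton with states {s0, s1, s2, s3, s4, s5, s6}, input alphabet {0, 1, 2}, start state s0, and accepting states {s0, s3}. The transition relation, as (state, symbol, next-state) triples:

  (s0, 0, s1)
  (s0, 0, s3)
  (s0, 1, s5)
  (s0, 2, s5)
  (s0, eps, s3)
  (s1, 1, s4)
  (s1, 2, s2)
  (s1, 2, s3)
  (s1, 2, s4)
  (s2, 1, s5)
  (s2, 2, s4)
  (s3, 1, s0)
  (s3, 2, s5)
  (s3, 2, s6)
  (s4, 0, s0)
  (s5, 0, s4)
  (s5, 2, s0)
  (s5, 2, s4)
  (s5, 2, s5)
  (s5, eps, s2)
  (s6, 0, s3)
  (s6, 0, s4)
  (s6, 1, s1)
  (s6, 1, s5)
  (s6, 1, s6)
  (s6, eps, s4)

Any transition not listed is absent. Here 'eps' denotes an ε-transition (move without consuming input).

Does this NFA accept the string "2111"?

Start: ε-closure({s0}) = {s0, s3}.
Read '2': {s0, s3} → {s2, s4, s5, s6}.
Read '1': {s2, s4, s5, s6} → {s1, s2, s4, s5, s6}.
Read '1': {s1, s2, s4, s5, s6} → {s1, s2, s4, s5, s6}.
Read '1': {s1, s2, s4, s5, s6} → {s1, s2, s4, s5, s6}.
The final set {s1, s2, s4, s5, s6} contains no accepting state.

No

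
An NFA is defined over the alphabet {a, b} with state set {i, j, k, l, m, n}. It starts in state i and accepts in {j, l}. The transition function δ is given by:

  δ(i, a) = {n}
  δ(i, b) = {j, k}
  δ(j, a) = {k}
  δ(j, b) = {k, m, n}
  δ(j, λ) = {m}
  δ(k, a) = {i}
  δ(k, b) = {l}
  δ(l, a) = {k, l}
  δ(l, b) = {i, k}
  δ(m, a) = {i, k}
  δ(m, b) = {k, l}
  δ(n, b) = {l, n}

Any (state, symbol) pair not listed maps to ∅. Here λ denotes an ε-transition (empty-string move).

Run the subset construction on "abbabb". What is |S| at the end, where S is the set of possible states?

6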